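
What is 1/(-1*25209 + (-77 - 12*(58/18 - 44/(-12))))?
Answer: -3/76106 ≈ -3.9419e-5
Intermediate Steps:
1/(-1*25209 + (-77 - 12*(58/18 - 44/(-12)))) = 1/(-25209 + (-77 - 12*(58*(1/18) - 44*(-1/12)))) = 1/(-25209 + (-77 - 12*(29/9 + 11/3))) = 1/(-25209 + (-77 - 12*62/9)) = 1/(-25209 + (-77 - 248/3)) = 1/(-25209 - 479/3) = 1/(-76106/3) = -3/76106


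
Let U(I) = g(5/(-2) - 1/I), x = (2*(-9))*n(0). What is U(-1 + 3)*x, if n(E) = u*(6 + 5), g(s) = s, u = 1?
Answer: 594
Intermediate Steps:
n(E) = 11 (n(E) = 1*(6 + 5) = 1*11 = 11)
x = -198 (x = (2*(-9))*11 = -18*11 = -198)
U(I) = -5/2 - 1/I (U(I) = 5/(-2) - 1/I = 5*(-½) - 1/I = -5/2 - 1/I)
U(-1 + 3)*x = (-5/2 - 1/(-1 + 3))*(-198) = (-5/2 - 1/2)*(-198) = (-5/2 - 1*½)*(-198) = (-5/2 - ½)*(-198) = -3*(-198) = 594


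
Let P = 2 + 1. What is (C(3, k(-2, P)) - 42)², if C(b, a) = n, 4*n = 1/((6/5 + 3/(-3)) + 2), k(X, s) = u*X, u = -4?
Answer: 3396649/1936 ≈ 1754.5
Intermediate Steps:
P = 3
k(X, s) = -4*X
n = 5/44 (n = 1/(4*((6/5 + 3/(-3)) + 2)) = 1/(4*((6*(⅕) + 3*(-⅓)) + 2)) = 1/(4*((6/5 - 1) + 2)) = 1/(4*(⅕ + 2)) = 1/(4*(11/5)) = (¼)*(5/11) = 5/44 ≈ 0.11364)
C(b, a) = 5/44
(C(3, k(-2, P)) - 42)² = (5/44 - 42)² = (-1843/44)² = 3396649/1936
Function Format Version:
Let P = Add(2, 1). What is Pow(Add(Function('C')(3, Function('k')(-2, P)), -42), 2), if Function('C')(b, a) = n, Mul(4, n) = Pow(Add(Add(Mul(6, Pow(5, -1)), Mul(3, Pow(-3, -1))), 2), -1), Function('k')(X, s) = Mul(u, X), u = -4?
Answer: Rational(3396649, 1936) ≈ 1754.5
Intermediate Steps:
P = 3
Function('k')(X, s) = Mul(-4, X)
n = Rational(5, 44) (n = Mul(Rational(1, 4), Pow(Add(Add(Mul(6, Pow(5, -1)), Mul(3, Pow(-3, -1))), 2), -1)) = Mul(Rational(1, 4), Pow(Add(Add(Mul(6, Rational(1, 5)), Mul(3, Rational(-1, 3))), 2), -1)) = Mul(Rational(1, 4), Pow(Add(Add(Rational(6, 5), -1), 2), -1)) = Mul(Rational(1, 4), Pow(Add(Rational(1, 5), 2), -1)) = Mul(Rational(1, 4), Pow(Rational(11, 5), -1)) = Mul(Rational(1, 4), Rational(5, 11)) = Rational(5, 44) ≈ 0.11364)
Function('C')(b, a) = Rational(5, 44)
Pow(Add(Function('C')(3, Function('k')(-2, P)), -42), 2) = Pow(Add(Rational(5, 44), -42), 2) = Pow(Rational(-1843, 44), 2) = Rational(3396649, 1936)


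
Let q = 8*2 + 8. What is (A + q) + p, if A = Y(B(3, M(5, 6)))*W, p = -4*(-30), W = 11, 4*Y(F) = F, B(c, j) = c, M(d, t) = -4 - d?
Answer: 609/4 ≈ 152.25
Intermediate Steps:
Y(F) = F/4
p = 120
A = 33/4 (A = ((1/4)*3)*11 = (3/4)*11 = 33/4 ≈ 8.2500)
q = 24 (q = 16 + 8 = 24)
(A + q) + p = (33/4 + 24) + 120 = 129/4 + 120 = 609/4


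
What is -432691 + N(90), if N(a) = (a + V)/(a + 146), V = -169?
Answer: -102115155/236 ≈ -4.3269e+5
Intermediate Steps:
N(a) = (-169 + a)/(146 + a) (N(a) = (a - 169)/(a + 146) = (-169 + a)/(146 + a))
-432691 + N(90) = -432691 + (-169 + 90)/(146 + 90) = -432691 - 79/236 = -102115155/236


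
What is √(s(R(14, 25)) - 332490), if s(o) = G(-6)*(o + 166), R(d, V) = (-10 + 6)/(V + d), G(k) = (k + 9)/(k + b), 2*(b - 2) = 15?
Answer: 5*I*√110086886/91 ≈ 576.5*I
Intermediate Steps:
b = 19/2 (b = 2 + (½)*15 = 2 + 15/2 = 19/2 ≈ 9.5000)
G(k) = (9 + k)/(19/2 + k) (G(k) = (k + 9)/(k + 19/2) = (9 + k)/(19/2 + k))
R(d, V) = -4/(V + d)
s(o) = 996/7 + 6*o/7 (s(o) = (2*(9 - 6)/(19 + 2*(-6)))*(o + 166) = (2*3/(19 - 12))*(166 + o) = (2*3/7)*(166 + o) = (2*(⅐)*3)*(166 + o) = 6*(166 + o)/7 = 996/7 + 6*o/7)
√(s(R(14, 25)) - 332490) = √((996/7 + 6*(-4/(25 + 14))/7) - 332490) = √((996/7 + 6*(-4/39)/7) - 332490) = √((996/7 + 6*(-4*1/39)/7) - 332490) = √((996/7 + (6/7)*(-4/39)) - 332490) = √((996/7 - 8/91) - 332490) = √(12940/91 - 332490) = √(-30243650/91) = 5*I*√110086886/91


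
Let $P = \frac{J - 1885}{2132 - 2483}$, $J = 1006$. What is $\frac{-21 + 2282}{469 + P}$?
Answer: $\frac{264537}{55166} \approx 4.7953$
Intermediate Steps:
$P = \frac{293}{117}$ ($P = \frac{1006 - 1885}{2132 - 2483} = - \frac{879}{-351} = \left(-879\right) \left(- \frac{1}{351}\right) = \frac{293}{117} \approx 2.5043$)
$\frac{-21 + 2282}{469 + P} = \frac{-21 + 2282}{469 + \frac{293}{117}} = \frac{2261}{\frac{55166}{117}} = 2261 \cdot \frac{117}{55166} = \frac{264537}{55166}$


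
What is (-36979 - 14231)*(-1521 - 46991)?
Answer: 2484299520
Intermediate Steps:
(-36979 - 14231)*(-1521 - 46991) = -51210*(-48512) = 2484299520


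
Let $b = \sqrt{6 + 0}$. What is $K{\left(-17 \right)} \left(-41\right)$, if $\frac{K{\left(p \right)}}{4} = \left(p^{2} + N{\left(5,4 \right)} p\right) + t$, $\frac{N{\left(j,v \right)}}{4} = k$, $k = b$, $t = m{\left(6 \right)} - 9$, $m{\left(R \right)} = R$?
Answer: $-46904 + 11152 \sqrt{6} \approx -19587.0$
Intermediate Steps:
$b = \sqrt{6} \approx 2.4495$
$t = -3$ ($t = 6 - 9 = -3$)
$k = \sqrt{6} \approx 2.4495$
$N{\left(j,v \right)} = 4 \sqrt{6}$
$K{\left(p \right)} = -12 + 4 p^{2} + 16 p \sqrt{6}$ ($K{\left(p \right)} = 4 \left(\left(p^{2} + 4 \sqrt{6} p\right) - 3\right) = 4 \left(\left(p^{2} + 4 p \sqrt{6}\right) - 3\right) = 4 \left(-3 + p^{2} + 4 p \sqrt{6}\right) = -12 + 4 p^{2} + 16 p \sqrt{6}$)
$K{\left(-17 \right)} \left(-41\right) = \left(-12 + 4 \left(-17\right)^{2} + 16 \left(-17\right) \sqrt{6}\right) \left(-41\right) = \left(-12 + 4 \cdot 289 - 272 \sqrt{6}\right) \left(-41\right) = \left(-12 + 1156 - 272 \sqrt{6}\right) \left(-41\right) = \left(1144 - 272 \sqrt{6}\right) \left(-41\right) = -46904 + 11152 \sqrt{6}$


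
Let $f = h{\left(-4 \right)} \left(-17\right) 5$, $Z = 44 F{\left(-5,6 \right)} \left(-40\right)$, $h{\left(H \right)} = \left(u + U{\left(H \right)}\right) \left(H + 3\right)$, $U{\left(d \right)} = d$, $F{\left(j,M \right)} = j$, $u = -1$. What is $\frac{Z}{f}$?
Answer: $- \frac{352}{17} \approx -20.706$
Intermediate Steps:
$h{\left(H \right)} = \left(-1 + H\right) \left(3 + H\right)$ ($h{\left(H \right)} = \left(-1 + H\right) \left(H + 3\right) = \left(-1 + H\right) \left(3 + H\right)$)
$Z = 8800$ ($Z = 44 \left(-5\right) \left(-40\right) = \left(-220\right) \left(-40\right) = 8800$)
$f = -425$ ($f = \left(-3 + \left(-4\right)^{2} + 2 \left(-4\right)\right) \left(-17\right) 5 = \left(-3 + 16 - 8\right) \left(-17\right) 5 = 5 \left(-17\right) 5 = \left(-85\right) 5 = -425$)
$\frac{Z}{f} = \frac{8800}{-425} = 8800 \left(- \frac{1}{425}\right) = - \frac{352}{17}$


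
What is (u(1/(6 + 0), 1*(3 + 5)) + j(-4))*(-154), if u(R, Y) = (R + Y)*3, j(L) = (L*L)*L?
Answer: 6083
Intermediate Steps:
j(L) = L³ (j(L) = L²*L = L³)
u(R, Y) = 3*R + 3*Y
(u(1/(6 + 0), 1*(3 + 5)) + j(-4))*(-154) = ((3/(6 + 0) + 3*(1*(3 + 5))) + (-4)³)*(-154) = ((3/6 + 3*(1*8)) - 64)*(-154) = ((3*(⅙) + 3*8) - 64)*(-154) = ((½ + 24) - 64)*(-154) = (49/2 - 64)*(-154) = -79/2*(-154) = 6083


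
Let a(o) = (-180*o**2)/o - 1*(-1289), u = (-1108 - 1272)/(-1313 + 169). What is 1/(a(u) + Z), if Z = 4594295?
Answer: 143/657114962 ≈ 2.1762e-7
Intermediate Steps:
u = 595/286 (u = -2380/(-1144) = -2380*(-1/1144) = 595/286 ≈ 2.0804)
a(o) = 1289 - 180*o (a(o) = -180*o + 1289 = 1289 - 180*o)
1/(a(u) + Z) = 1/((1289 - 180*595/286) + 4594295) = 1/((1289 - 53550/143) + 4594295) = 1/(130777/143 + 4594295) = 1/(657114962/143) = 143/657114962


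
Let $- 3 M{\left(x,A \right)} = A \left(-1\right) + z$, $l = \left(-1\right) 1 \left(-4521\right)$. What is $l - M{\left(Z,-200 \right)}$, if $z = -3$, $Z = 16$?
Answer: $\frac{13760}{3} \approx 4586.7$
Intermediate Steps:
$l = 4521$ ($l = \left(-1\right) \left(-4521\right) = 4521$)
$M{\left(x,A \right)} = 1 + \frac{A}{3}$ ($M{\left(x,A \right)} = - \frac{A \left(-1\right) - 3}{3} = - \frac{- A - 3}{3} = - \frac{-3 - A}{3} = 1 + \frac{A}{3}$)
$l - M{\left(Z,-200 \right)} = 4521 - \left(1 + \frac{1}{3} \left(-200\right)\right) = 4521 - \left(1 - \frac{200}{3}\right) = 4521 - - \frac{197}{3} = 4521 + \frac{197}{3} = \frac{13760}{3}$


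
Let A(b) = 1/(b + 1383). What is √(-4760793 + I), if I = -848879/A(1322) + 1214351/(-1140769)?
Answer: I*√61109946055134975063/162967 ≈ 47969.0*I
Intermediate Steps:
A(b) = 1/(1383 + b)
I = -2619453964921806/1140769 (I = -848879/(1/(1383 + 1322)) + 1214351/(-1140769) = -848879/(1/2705) + 1214351*(-1/1140769) = -848879/1/2705 - 1214351/1140769 = -848879*2705 - 1214351/1140769 = -2296217695 - 1214351/1140769 = -2619453964921806/1140769 ≈ -2.2962e+9)
√(-4760793 + I) = √(-4760793 - 2619453964921806/1140769) = √(-2624884929991623/1140769) = I*√61109946055134975063/162967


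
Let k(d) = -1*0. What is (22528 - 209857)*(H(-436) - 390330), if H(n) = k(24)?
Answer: 73120128570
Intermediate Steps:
k(d) = 0
H(n) = 0
(22528 - 209857)*(H(-436) - 390330) = (22528 - 209857)*(0 - 390330) = -187329*(-390330) = 73120128570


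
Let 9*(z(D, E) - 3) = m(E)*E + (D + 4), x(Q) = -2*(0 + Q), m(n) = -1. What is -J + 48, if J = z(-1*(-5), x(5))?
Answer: 386/9 ≈ 42.889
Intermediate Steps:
x(Q) = -2*Q
z(D, E) = 31/9 - E/9 + D/9 (z(D, E) = 3 + (-E + (D + 4))/9 = 3 + (-E + (4 + D))/9 = 3 + (4 + D - E)/9 = 3 + (4/9 - E/9 + D/9) = 31/9 - E/9 + D/9)
J = 46/9 (J = 31/9 - (-2)*5/9 + (-1*(-5))/9 = 31/9 - ⅑*(-10) + (⅑)*5 = 31/9 + 10/9 + 5/9 = 46/9 ≈ 5.1111)
-J + 48 = -1*46/9 + 48 = -46/9 + 48 = 386/9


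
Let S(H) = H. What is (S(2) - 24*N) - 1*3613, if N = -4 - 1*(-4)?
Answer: -3611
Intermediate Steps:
N = 0 (N = -4 + 4 = 0)
(S(2) - 24*N) - 1*3613 = (2 - 24*0) - 1*3613 = (2 + 0) - 3613 = 2 - 3613 = -3611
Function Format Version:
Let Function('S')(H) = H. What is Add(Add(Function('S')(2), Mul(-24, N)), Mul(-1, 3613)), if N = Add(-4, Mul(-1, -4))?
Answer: -3611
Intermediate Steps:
N = 0 (N = Add(-4, 4) = 0)
Add(Add(Function('S')(2), Mul(-24, N)), Mul(-1, 3613)) = Add(Add(2, Mul(-24, 0)), Mul(-1, 3613)) = Add(Add(2, 0), -3613) = Add(2, -3613) = -3611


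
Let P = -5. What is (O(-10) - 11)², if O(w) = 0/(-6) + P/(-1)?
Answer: 36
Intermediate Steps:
O(w) = 5 (O(w) = 0/(-6) - 5/(-1) = 0*(-⅙) - 5*(-1) = 0 + 5 = 5)
(O(-10) - 11)² = (5 - 11)² = (-6)² = 36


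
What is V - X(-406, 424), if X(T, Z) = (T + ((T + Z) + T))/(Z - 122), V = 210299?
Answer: 31755546/151 ≈ 2.1030e+5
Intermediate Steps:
X(T, Z) = (Z + 3*T)/(-122 + Z) (X(T, Z) = (T + (Z + 2*T))/(-122 + Z) = (Z + 3*T)/(-122 + Z))
V - X(-406, 424) = 210299 - (424 + 3*(-406))/(-122 + 424) = 210299 - (424 - 1218)/302 = 210299 - (-794)/302 = 210299 - 1*(-397/151) = 210299 + 397/151 = 31755546/151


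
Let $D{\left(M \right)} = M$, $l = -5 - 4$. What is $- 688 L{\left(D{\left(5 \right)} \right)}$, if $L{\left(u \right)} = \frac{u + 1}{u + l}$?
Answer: $1032$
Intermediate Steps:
$l = -9$ ($l = -5 - 4 = -9$)
$L{\left(u \right)} = \frac{1 + u}{-9 + u}$ ($L{\left(u \right)} = \frac{u + 1}{u - 9} = \frac{1 + u}{-9 + u}$)
$- 688 L{\left(D{\left(5 \right)} \right)} = - 688 \frac{1 + 5}{-9 + 5} = - 688 \frac{1}{-4} \cdot 6 = - 688 \left(\left(- \frac{1}{4}\right) 6\right) = \left(-688\right) \left(- \frac{3}{2}\right) = 1032$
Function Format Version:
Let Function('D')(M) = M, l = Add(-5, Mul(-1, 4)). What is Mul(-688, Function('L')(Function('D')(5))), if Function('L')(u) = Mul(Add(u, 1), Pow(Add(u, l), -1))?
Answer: 1032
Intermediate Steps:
l = -9 (l = Add(-5, -4) = -9)
Function('L')(u) = Mul(Pow(Add(-9, u), -1), Add(1, u)) (Function('L')(u) = Mul(Add(u, 1), Pow(Add(u, -9), -1)) = Mul(Add(1, u), Pow(Add(-9, u), -1)) = Mul(Pow(Add(-9, u), -1), Add(1, u)))
Mul(-688, Function('L')(Function('D')(5))) = Mul(-688, Mul(Pow(Add(-9, 5), -1), Add(1, 5))) = Mul(-688, Mul(Pow(-4, -1), 6)) = Mul(-688, Mul(Rational(-1, 4), 6)) = Mul(-688, Rational(-3, 2)) = 1032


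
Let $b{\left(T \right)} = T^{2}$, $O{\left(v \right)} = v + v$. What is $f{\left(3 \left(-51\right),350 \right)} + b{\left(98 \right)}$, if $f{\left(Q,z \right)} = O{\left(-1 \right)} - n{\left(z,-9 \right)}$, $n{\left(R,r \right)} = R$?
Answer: $9252$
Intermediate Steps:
$O{\left(v \right)} = 2 v$
$f{\left(Q,z \right)} = -2 - z$ ($f{\left(Q,z \right)} = 2 \left(-1\right) - z = -2 - z$)
$f{\left(3 \left(-51\right),350 \right)} + b{\left(98 \right)} = \left(-2 - 350\right) + 98^{2} = \left(-2 - 350\right) + 9604 = -352 + 9604 = 9252$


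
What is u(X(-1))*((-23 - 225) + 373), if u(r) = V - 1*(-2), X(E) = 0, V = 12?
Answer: 1750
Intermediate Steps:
u(r) = 14 (u(r) = 12 - 1*(-2) = 12 + 2 = 14)
u(X(-1))*((-23 - 225) + 373) = 14*((-23 - 225) + 373) = 14*(-248 + 373) = 14*125 = 1750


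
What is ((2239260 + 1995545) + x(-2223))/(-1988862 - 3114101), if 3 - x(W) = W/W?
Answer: -4234807/5102963 ≈ -0.82987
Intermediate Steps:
x(W) = 2 (x(W) = 3 - W/W = 3 - 1*1 = 3 - 1 = 2)
((2239260 + 1995545) + x(-2223))/(-1988862 - 3114101) = ((2239260 + 1995545) + 2)/(-1988862 - 3114101) = (4234805 + 2)/(-5102963) = 4234807*(-1/5102963) = -4234807/5102963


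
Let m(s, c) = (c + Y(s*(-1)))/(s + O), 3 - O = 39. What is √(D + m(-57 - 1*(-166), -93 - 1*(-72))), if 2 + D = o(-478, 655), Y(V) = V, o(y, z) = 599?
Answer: √3171923/73 ≈ 24.397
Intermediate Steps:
O = -36 (O = 3 - 1*39 = 3 - 39 = -36)
m(s, c) = (c - s)/(-36 + s) (m(s, c) = (c + s*(-1))/(s - 36) = (c - s)/(-36 + s))
D = 597 (D = -2 + 599 = 597)
√(D + m(-57 - 1*(-166), -93 - 1*(-72))) = √(597 + ((-93 - 1*(-72)) - (-57 - 1*(-166)))/(-36 + (-57 - 1*(-166)))) = √(597 + ((-93 + 72) - (-57 + 166))/(-36 + (-57 + 166))) = √(597 + (-21 - 1*109)/(-36 + 109)) = √(597 + (-21 - 109)/73) = √(597 + (1/73)*(-130)) = √(597 - 130/73) = √(43451/73) = √3171923/73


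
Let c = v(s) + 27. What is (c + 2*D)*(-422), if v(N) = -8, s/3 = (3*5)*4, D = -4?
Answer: -4642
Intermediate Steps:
s = 180 (s = 3*((3*5)*4) = 3*(15*4) = 3*60 = 180)
c = 19 (c = -8 + 27 = 19)
(c + 2*D)*(-422) = (19 + 2*(-4))*(-422) = (19 - 8)*(-422) = 11*(-422) = -4642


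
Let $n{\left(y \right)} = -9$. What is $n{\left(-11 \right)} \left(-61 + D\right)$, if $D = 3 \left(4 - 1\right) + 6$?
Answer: $414$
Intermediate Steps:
$D = 15$ ($D = 3 \left(4 - 1\right) + 6 = 3 \cdot 3 + 6 = 9 + 6 = 15$)
$n{\left(-11 \right)} \left(-61 + D\right) = - 9 \left(-61 + 15\right) = \left(-9\right) \left(-46\right) = 414$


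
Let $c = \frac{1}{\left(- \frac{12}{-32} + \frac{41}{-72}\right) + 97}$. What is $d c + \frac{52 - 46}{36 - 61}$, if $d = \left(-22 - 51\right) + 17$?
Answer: $- \frac{14262}{17425} \approx -0.81848$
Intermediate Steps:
$d = -56$ ($d = -73 + 17 = -56$)
$c = \frac{36}{3485}$ ($c = \frac{1}{\left(\left(-12\right) \left(- \frac{1}{32}\right) + 41 \left(- \frac{1}{72}\right)\right) + 97} = \frac{1}{\left(\frac{3}{8} - \frac{41}{72}\right) + 97} = \frac{1}{- \frac{7}{36} + 97} = \frac{1}{\frac{3485}{36}} = \frac{36}{3485} \approx 0.01033$)
$d c + \frac{52 - 46}{36 - 61} = \left(-56\right) \frac{36}{3485} + \frac{52 - 46}{36 - 61} = - \frac{2016}{3485} + \frac{6}{-25} = - \frac{2016}{3485} + 6 \left(- \frac{1}{25}\right) = - \frac{2016}{3485} - \frac{6}{25} = - \frac{14262}{17425}$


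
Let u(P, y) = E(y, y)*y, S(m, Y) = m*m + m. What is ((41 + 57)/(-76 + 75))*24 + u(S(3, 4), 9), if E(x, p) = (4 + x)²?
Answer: -831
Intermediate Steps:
S(m, Y) = m + m² (S(m, Y) = m² + m = m + m²)
u(P, y) = y*(4 + y)² (u(P, y) = (4 + y)²*y = y*(4 + y)²)
((41 + 57)/(-76 + 75))*24 + u(S(3, 4), 9) = ((41 + 57)/(-76 + 75))*24 + 9*(4 + 9)² = (98/(-1))*24 + 9*13² = (98*(-1))*24 + 9*169 = -98*24 + 1521 = -2352 + 1521 = -831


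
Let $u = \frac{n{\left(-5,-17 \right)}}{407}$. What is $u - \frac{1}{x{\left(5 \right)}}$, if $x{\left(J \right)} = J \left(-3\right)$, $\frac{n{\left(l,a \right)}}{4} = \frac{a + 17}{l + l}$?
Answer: $\frac{1}{15} \approx 0.066667$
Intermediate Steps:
$n{\left(l,a \right)} = \frac{2 \left(17 + a\right)}{l}$ ($n{\left(l,a \right)} = 4 \frac{a + 17}{l + l} = 4 \frac{17 + a}{2 l} = \frac{2 \left(17 + a\right)}{l}$)
$x{\left(J \right)} = - 3 J$
$u = 0$ ($u = \frac{2 \frac{1}{-5} \left(17 - 17\right)}{407} = 2 \left(- \frac{1}{5}\right) 0 \cdot \frac{1}{407} = 0 \cdot \frac{1}{407} = 0$)
$u - \frac{1}{x{\left(5 \right)}} = 0 - \frac{1}{\left(-3\right) 5} = 0 - \frac{1}{-15} = 0 - - \frac{1}{15} = 0 + \frac{1}{15} = \frac{1}{15}$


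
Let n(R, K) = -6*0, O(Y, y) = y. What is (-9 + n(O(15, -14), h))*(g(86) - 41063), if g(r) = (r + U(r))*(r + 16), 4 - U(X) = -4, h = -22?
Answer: 283275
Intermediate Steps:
n(R, K) = 0
U(X) = 8 (U(X) = 4 - 1*(-4) = 4 + 4 = 8)
g(r) = (8 + r)*(16 + r) (g(r) = (r + 8)*(r + 16) = (8 + r)*(16 + r))
(-9 + n(O(15, -14), h))*(g(86) - 41063) = (-9 + 0)*((128 + 86² + 24*86) - 41063) = -9*((128 + 7396 + 2064) - 41063) = -9*(9588 - 41063) = -9*(-31475) = 283275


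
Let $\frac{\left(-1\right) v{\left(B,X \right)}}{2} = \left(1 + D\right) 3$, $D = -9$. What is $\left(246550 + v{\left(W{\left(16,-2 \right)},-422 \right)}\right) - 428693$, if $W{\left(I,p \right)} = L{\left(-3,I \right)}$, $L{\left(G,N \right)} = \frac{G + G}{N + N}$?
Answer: $-182095$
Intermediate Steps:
$L{\left(G,N \right)} = \frac{G}{N}$ ($L{\left(G,N \right)} = \frac{2 G}{2 N} = 2 G \frac{1}{2 N} = \frac{G}{N}$)
$W{\left(I,p \right)} = - \frac{3}{I}$
$v{\left(B,X \right)} = 48$ ($v{\left(B,X \right)} = - 2 \left(1 - 9\right) 3 = - 2 \left(\left(-8\right) 3\right) = \left(-2\right) \left(-24\right) = 48$)
$\left(246550 + v{\left(W{\left(16,-2 \right)},-422 \right)}\right) - 428693 = \left(246550 + 48\right) - 428693 = 246598 - 428693 = -182095$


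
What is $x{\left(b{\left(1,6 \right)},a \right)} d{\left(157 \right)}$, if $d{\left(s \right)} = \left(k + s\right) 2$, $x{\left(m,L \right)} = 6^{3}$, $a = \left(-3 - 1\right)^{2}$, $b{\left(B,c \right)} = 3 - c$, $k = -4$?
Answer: $66096$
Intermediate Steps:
$a = 16$ ($a = \left(-4\right)^{2} = 16$)
$x{\left(m,L \right)} = 216$
$d{\left(s \right)} = -8 + 2 s$ ($d{\left(s \right)} = \left(-4 + s\right) 2 = -8 + 2 s$)
$x{\left(b{\left(1,6 \right)},a \right)} d{\left(157 \right)} = 216 \left(-8 + 2 \cdot 157\right) = 216 \left(-8 + 314\right) = 216 \cdot 306 = 66096$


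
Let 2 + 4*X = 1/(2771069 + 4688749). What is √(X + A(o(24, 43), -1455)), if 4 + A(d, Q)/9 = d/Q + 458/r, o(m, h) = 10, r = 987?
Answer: I*√7341810696596849761698942/476130343668 ≈ 5.6908*I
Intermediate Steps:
X = -14919635/29839272 (X = -½ + 1/(4*(2771069 + 4688749)) = -½ + (¼)/7459818 = -½ + (¼)*(1/7459818) = -½ + 1/29839272 = -14919635/29839272 ≈ -0.50000)
A(d, Q) = -10470/329 + 9*d/Q (A(d, Q) = -36 + 9*(d/Q + 458/987) = -36 + 9*(458/987 + d/Q) = -36 + (1374/329 + 9*d/Q) = -10470/329 + 9*d/Q)
√(X + A(o(24, 43), -1455)) = √(-14919635/29839272 + (-10470/329 + 9*10/(-1455))) = √(-14919635/29839272 + (-10470/329 + 9*10*(-1/1455))) = √(-14919635/29839272 + (-10470/329 - 6/97)) = √(-14919635/29839272 - 1017564/31913) = √(-30839499285163/952260687336) = I*√7341810696596849761698942/476130343668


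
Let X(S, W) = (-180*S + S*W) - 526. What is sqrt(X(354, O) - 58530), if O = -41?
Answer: I*sqrt(137290) ≈ 370.53*I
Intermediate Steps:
X(S, W) = -526 - 180*S + S*W
sqrt(X(354, O) - 58530) = sqrt((-526 - 180*354 + 354*(-41)) - 58530) = sqrt((-526 - 63720 - 14514) - 58530) = sqrt(-78760 - 58530) = sqrt(-137290) = I*sqrt(137290)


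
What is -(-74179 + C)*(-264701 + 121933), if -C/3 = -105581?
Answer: 34630377152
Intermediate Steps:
C = 316743 (C = -3*(-105581) = 316743)
-(-74179 + C)*(-264701 + 121933) = -(-74179 + 316743)*(-264701 + 121933) = -242564*(-142768) = -1*(-34630377152) = 34630377152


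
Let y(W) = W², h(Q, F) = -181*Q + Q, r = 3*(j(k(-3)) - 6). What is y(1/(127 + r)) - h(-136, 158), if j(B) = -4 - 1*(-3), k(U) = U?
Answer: -275057279/11236 ≈ -24480.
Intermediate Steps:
j(B) = -1 (j(B) = -4 + 3 = -1)
r = -21 (r = 3*(-1 - 6) = 3*(-7) = -21)
h(Q, F) = -180*Q
y(1/(127 + r)) - h(-136, 158) = (1/(127 - 21))² - (-180)*(-136) = (1/106)² - 1*24480 = (1/106)² - 24480 = 1/11236 - 24480 = -275057279/11236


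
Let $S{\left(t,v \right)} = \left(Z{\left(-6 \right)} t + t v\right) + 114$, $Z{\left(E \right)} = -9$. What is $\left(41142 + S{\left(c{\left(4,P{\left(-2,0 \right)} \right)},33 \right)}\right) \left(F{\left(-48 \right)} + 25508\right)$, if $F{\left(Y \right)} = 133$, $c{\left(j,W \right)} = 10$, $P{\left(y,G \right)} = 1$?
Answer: $1063998936$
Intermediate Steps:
$S{\left(t,v \right)} = 114 - 9 t + t v$ ($S{\left(t,v \right)} = \left(- 9 t + t v\right) + 114 = 114 - 9 t + t v$)
$\left(41142 + S{\left(c{\left(4,P{\left(-2,0 \right)} \right)},33 \right)}\right) \left(F{\left(-48 \right)} + 25508\right) = \left(41142 + \left(114 - 90 + 10 \cdot 33\right)\right) \left(133 + 25508\right) = \left(41142 + \left(114 - 90 + 330\right)\right) 25641 = \left(41142 + 354\right) 25641 = 41496 \cdot 25641 = 1063998936$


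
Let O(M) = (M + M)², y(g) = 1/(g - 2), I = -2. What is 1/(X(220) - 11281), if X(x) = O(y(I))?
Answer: -4/45123 ≈ -8.8647e-5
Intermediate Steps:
y(g) = 1/(-2 + g)
O(M) = 4*M² (O(M) = (2*M)² = 4*M²)
X(x) = ¼ (X(x) = 4*(1/(-2 - 2))² = 4*(1/(-4))² = 4*(-¼)² = 4*(1/16) = ¼)
1/(X(220) - 11281) = 1/(¼ - 11281) = 1/(-45123/4) = -4/45123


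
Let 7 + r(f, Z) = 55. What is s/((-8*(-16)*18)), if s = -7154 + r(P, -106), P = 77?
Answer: -3553/1152 ≈ -3.0842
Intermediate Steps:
r(f, Z) = 48 (r(f, Z) = -7 + 55 = 48)
s = -7106 (s = -7154 + 48 = -7106)
s/((-8*(-16)*18)) = -7106/(-8*(-16)*18) = -7106/(128*18) = -7106/2304 = -7106*1/2304 = -3553/1152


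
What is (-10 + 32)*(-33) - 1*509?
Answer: -1235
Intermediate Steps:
(-10 + 32)*(-33) - 1*509 = 22*(-33) - 509 = -726 - 509 = -1235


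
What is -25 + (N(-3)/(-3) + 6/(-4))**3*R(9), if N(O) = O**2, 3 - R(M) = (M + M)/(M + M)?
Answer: -829/4 ≈ -207.25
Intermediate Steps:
R(M) = 2 (R(M) = 3 - (M + M)/(M + M) = 3 - 2*M/(2*M) = 3 - 2*M*1/(2*M) = 3 - 1*1 = 3 - 1 = 2)
-25 + (N(-3)/(-3) + 6/(-4))**3*R(9) = -25 + ((-3)**2/(-3) + 6/(-4))**3*2 = -25 + (9*(-1/3) + 6*(-1/4))**3*2 = -25 + (-3 - 3/2)**3*2 = -25 + (-9/2)**3*2 = -25 - 729/8*2 = -25 - 729/4 = -829/4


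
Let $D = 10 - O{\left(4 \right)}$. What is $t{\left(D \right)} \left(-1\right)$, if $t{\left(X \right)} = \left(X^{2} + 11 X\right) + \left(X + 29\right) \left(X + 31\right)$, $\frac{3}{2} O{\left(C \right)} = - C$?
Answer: $- \frac{19073}{9} \approx -2119.2$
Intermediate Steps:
$O{\left(C \right)} = - \frac{2 C}{3}$ ($O{\left(C \right)} = \frac{2 \left(- C\right)}{3} = - \frac{2 C}{3}$)
$D = \frac{38}{3}$ ($D = 10 - \left(- \frac{2}{3}\right) 4 = 10 - - \frac{8}{3} = 10 + \frac{8}{3} = \frac{38}{3} \approx 12.667$)
$t{\left(X \right)} = X^{2} + 11 X + \left(29 + X\right) \left(31 + X\right)$ ($t{\left(X \right)} = \left(X^{2} + 11 X\right) + \left(29 + X\right) \left(31 + X\right) = X^{2} + 11 X + \left(29 + X\right) \left(31 + X\right)$)
$t{\left(D \right)} \left(-1\right) = \left(899 + 2 \left(\frac{38}{3}\right)^{2} + 71 \cdot \frac{38}{3}\right) \left(-1\right) = \left(899 + 2 \cdot \frac{1444}{9} + \frac{2698}{3}\right) \left(-1\right) = \left(899 + \frac{2888}{9} + \frac{2698}{3}\right) \left(-1\right) = \frac{19073}{9} \left(-1\right) = - \frac{19073}{9}$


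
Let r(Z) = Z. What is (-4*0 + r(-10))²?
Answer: 100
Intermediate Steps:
(-4*0 + r(-10))² = (-4*0 - 10)² = (0 - 10)² = (-10)² = 100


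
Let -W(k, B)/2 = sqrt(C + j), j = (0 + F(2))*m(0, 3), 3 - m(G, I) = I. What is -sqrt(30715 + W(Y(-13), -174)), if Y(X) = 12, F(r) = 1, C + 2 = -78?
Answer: -sqrt(30715 - 8*I*sqrt(5)) ≈ -175.26 + 0.051035*I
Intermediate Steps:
C = -80 (C = -2 - 78 = -80)
m(G, I) = 3 - I
j = 0 (j = (0 + 1)*(3 - 1*3) = 1*(3 - 3) = 1*0 = 0)
W(k, B) = -8*I*sqrt(5) (W(k, B) = -2*sqrt(-80 + 0) = -8*I*sqrt(5))
-sqrt(30715 + W(Y(-13), -174)) = -sqrt(30715 - 8*I*sqrt(5))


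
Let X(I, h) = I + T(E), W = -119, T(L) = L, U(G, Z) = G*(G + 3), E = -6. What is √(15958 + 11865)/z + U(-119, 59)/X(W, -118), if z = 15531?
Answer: -13804/125 + √27823/15531 ≈ -110.42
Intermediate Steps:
U(G, Z) = G*(3 + G)
X(I, h) = -6 + I (X(I, h) = I - 6 = -6 + I)
√(15958 + 11865)/z + U(-119, 59)/X(W, -118) = √(15958 + 11865)/15531 + (-119*(3 - 119))/(-6 - 119) = √27823*(1/15531) - 119*(-116)/(-125) = √27823/15531 + 13804*(-1/125) = √27823/15531 - 13804/125 = -13804/125 + √27823/15531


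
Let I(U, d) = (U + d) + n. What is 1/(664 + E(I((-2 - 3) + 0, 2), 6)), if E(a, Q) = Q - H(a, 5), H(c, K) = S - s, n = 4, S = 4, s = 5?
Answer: 1/671 ≈ 0.0014903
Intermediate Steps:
H(c, K) = -1 (H(c, K) = 4 - 1*5 = 4 - 5 = -1)
I(U, d) = 4 + U + d (I(U, d) = (U + d) + 4 = 4 + U + d)
E(a, Q) = 1 + Q (E(a, Q) = Q - 1*(-1) = Q + 1 = 1 + Q)
1/(664 + E(I((-2 - 3) + 0, 2), 6)) = 1/(664 + (1 + 6)) = 1/(664 + 7) = 1/671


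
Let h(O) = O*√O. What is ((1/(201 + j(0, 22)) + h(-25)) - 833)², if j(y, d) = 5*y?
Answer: 27402208999/40401 + 41858000*I/201 ≈ 6.7826e+5 + 2.0825e+5*I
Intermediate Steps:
h(O) = O^(3/2)
((1/(201 + j(0, 22)) + h(-25)) - 833)² = ((1/(201 + 5*0) + (-25)^(3/2)) - 833)² = ((1/(201 + 0) - 125*I) - 833)² = ((1/201 - 125*I) - 833)² = (-167432/201 - 125*I)²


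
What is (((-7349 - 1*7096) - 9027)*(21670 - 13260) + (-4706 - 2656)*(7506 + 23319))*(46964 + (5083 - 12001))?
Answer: -16992846125820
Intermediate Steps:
(((-7349 - 1*7096) - 9027)*(21670 - 13260) + (-4706 - 2656)*(7506 + 23319))*(46964 + (5083 - 12001)) = (((-7349 - 7096) - 9027)*8410 - 7362*30825)*(46964 - 6918) = ((-14445 - 9027)*8410 - 226933650)*40046 = (-23472*8410 - 226933650)*40046 = (-197399520 - 226933650)*40046 = -424333170*40046 = -16992846125820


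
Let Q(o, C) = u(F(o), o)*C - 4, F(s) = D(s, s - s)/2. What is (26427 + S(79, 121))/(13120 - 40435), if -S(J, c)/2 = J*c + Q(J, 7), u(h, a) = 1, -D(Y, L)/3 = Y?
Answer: -7303/27315 ≈ -0.26736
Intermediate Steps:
D(Y, L) = -3*Y
F(s) = -3*s/2
Q(o, C) = -4 + C (Q(o, C) = 1*C - 4 = C - 4 = -4 + C)
S(J, c) = -6 - 2*J*c (S(J, c) = -2*(J*c + (-4 + 7)) = -2*(J*c + 3) = -2*(3 + J*c) = -6 - 2*J*c)
(26427 + S(79, 121))/(13120 - 40435) = (26427 + (-6 - 2*79*121))/(13120 - 40435) = (26427 + (-6 - 19118))/(-27315) = (26427 - 19124)*(-1/27315) = 7303*(-1/27315) = -7303/27315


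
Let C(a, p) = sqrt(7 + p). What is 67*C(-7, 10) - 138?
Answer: -138 + 67*sqrt(17) ≈ 138.25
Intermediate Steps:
67*C(-7, 10) - 138 = 67*sqrt(7 + 10) - 138 = 67*sqrt(17) - 138 = -138 + 67*sqrt(17)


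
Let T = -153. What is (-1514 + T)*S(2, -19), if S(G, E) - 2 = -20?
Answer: 30006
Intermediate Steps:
S(G, E) = -18 (S(G, E) = 2 - 20 = -18)
(-1514 + T)*S(2, -19) = (-1514 - 153)*(-18) = -1667*(-18) = 30006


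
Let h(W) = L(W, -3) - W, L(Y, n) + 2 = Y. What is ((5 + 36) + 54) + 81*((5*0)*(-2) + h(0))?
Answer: -67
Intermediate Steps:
L(Y, n) = -2 + Y
h(W) = -2 (h(W) = (-2 + W) - W = -2)
((5 + 36) + 54) + 81*((5*0)*(-2) + h(0)) = ((5 + 36) + 54) + 81*((5*0)*(-2) - 2) = (41 + 54) + 81*(0*(-2) - 2) = 95 + 81*(0 - 2) = 95 + 81*(-2) = 95 - 162 = -67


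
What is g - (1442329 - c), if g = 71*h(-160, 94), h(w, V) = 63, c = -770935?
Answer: -2208791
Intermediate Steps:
g = 4473 (g = 71*63 = 4473)
g - (1442329 - c) = 4473 - (1442329 - 1*(-770935)) = 4473 - (1442329 + 770935) = 4473 - 1*2213264 = 4473 - 2213264 = -2208791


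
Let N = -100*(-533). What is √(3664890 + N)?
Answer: √3718190 ≈ 1928.3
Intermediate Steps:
N = 53300
√(3664890 + N) = √(3664890 + 53300) = √3718190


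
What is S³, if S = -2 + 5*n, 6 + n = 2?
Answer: -10648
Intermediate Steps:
n = -4 (n = -6 + 2 = -4)
S = -22 (S = -2 + 5*(-4) = -2 - 20 = -22)
S³ = (-22)³ = -10648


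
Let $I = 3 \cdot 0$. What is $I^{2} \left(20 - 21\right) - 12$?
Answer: $-12$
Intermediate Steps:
$I = 0$
$I^{2} \left(20 - 21\right) - 12 = 0^{2} \left(20 - 21\right) - 12 = 0 \left(20 - 21\right) - 12 = 0 \left(-1\right) - 12 = 0 - 12 = -12$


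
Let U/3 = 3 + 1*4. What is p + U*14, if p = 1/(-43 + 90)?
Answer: 13819/47 ≈ 294.02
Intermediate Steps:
U = 21 (U = 3*(3 + 1*4) = 3*(3 + 4) = 3*7 = 21)
p = 1/47 ≈ 0.021277
p + U*14 = 1/47 + 21*14 = 1/47 + 294 = 13819/47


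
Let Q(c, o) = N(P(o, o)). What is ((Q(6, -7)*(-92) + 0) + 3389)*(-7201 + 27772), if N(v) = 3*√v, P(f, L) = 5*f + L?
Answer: 69715119 - 5677596*I*√42 ≈ 6.9715e+7 - 3.6795e+7*I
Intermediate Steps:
P(f, L) = L + 5*f
Q(c, o) = 3*√6*√o (Q(c, o) = 3*√(o + 5*o) = 3*√(6*o) = 3*(√6*√o) = 3*√6*√o)
((Q(6, -7)*(-92) + 0) + 3389)*(-7201 + 27772) = (((3*√6*√(-7))*(-92) + 0) + 3389)*(-7201 + 27772) = (((3*√6*(I*√7))*(-92) + 0) + 3389)*20571 = (((3*I*√42)*(-92) + 0) + 3389)*20571 = ((-276*I*√42 + 0) + 3389)*20571 = (-276*I*√42 + 3389)*20571 = (3389 - 276*I*√42)*20571 = 69715119 - 5677596*I*√42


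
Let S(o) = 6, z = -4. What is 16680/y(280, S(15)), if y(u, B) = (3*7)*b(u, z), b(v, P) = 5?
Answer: 1112/7 ≈ 158.86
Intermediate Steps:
y(u, B) = 105 (y(u, B) = (3*7)*5 = 21*5 = 105)
16680/y(280, S(15)) = 16680/105 = 16680*(1/105) = 1112/7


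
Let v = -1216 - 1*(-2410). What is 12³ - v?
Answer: 534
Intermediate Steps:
v = 1194 (v = -1216 + 2410 = 1194)
12³ - v = 12³ - 1*1194 = 1728 - 1194 = 534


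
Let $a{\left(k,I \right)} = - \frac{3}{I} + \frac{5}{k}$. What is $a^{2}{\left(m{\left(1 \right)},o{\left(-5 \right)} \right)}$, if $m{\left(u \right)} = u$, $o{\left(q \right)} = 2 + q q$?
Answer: $\frac{1936}{81} \approx 23.901$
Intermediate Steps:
$o{\left(q \right)} = 2 + q^{2}$
$a^{2}{\left(m{\left(1 \right)},o{\left(-5 \right)} \right)} = \left(- \frac{3}{2 + \left(-5\right)^{2}} + \frac{5}{1}\right)^{2} = \left(- \frac{3}{2 + 25} + 5 \cdot 1\right)^{2} = \left(- \frac{3}{27} + 5\right)^{2} = \left(\left(-3\right) \frac{1}{27} + 5\right)^{2} = \left(- \frac{1}{9} + 5\right)^{2} = \left(\frac{44}{9}\right)^{2} = \frac{1936}{81}$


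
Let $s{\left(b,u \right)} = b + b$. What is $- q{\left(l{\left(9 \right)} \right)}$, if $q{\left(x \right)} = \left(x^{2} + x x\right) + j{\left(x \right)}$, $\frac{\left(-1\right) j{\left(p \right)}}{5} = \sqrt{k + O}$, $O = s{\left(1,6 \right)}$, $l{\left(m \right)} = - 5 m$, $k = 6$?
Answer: $-4050 + 10 \sqrt{2} \approx -4035.9$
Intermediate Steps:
$s{\left(b,u \right)} = 2 b$
$O = 2$ ($O = 2 \cdot 1 = 2$)
$j{\left(p \right)} = - 10 \sqrt{2}$ ($j{\left(p \right)} = - 5 \sqrt{6 + 2} = - 5 \sqrt{8} = - 5 \cdot 2 \sqrt{2} = - 10 \sqrt{2}$)
$q{\left(x \right)} = - 10 \sqrt{2} + 2 x^{2}$ ($q{\left(x \right)} = \left(x^{2} + x x\right) - 10 \sqrt{2} = \left(x^{2} + x^{2}\right) - 10 \sqrt{2} = 2 x^{2} - 10 \sqrt{2} = - 10 \sqrt{2} + 2 x^{2}$)
$- q{\left(l{\left(9 \right)} \right)} = - (- 10 \sqrt{2} + 2 \left(\left(-5\right) 9\right)^{2}) = - (- 10 \sqrt{2} + 2 \left(-45\right)^{2}) = - (- 10 \sqrt{2} + 2 \cdot 2025) = - (- 10 \sqrt{2} + 4050) = - (4050 - 10 \sqrt{2}) = -4050 + 10 \sqrt{2}$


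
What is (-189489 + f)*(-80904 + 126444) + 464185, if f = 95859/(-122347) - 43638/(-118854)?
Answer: -2323635429374908625/269285747 ≈ -8.6289e+9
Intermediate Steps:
f = -1009041200/2423571723 (f = 95859*(-1/122347) - 43638*(-1/118854) = -95859/122347 + 7273/19809 = -1009041200/2423571723 ≈ -0.41634)
(-189489 + f)*(-80904 + 126444) + 464185 = (-189489 - 1009041200/2423571723)*(-80904 + 126444) + 464185 = -459241191260747/2423571723*45540 + 464185 = -2323760427779379820/269285747 + 464185 = -2323635429374908625/269285747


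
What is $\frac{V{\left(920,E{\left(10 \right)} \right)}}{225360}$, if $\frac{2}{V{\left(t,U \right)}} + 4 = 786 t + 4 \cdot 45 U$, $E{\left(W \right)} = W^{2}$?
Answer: $\frac{1}{83508950880} \approx 1.1975 \cdot 10^{-11}$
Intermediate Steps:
$V{\left(t,U \right)} = \frac{2}{-4 + 180 U + 786 t}$ ($V{\left(t,U \right)} = \frac{2}{-4 + \left(786 t + 4 \cdot 45 U\right)} = \frac{2}{-4 + \left(786 t + 180 U\right)} = \frac{2}{-4 + \left(180 U + 786 t\right)} = \frac{2}{-4 + 180 U + 786 t}$)
$\frac{V{\left(920,E{\left(10 \right)} \right)}}{225360} = \frac{1}{\left(-2 + 90 \cdot 10^{2} + 393 \cdot 920\right) 225360} = \frac{1}{-2 + 90 \cdot 100 + 361560} \cdot \frac{1}{225360} = \frac{1}{-2 + 9000 + 361560} \cdot \frac{1}{225360} = \frac{1}{370558} \cdot \frac{1}{225360} = \frac{1}{83508950880}$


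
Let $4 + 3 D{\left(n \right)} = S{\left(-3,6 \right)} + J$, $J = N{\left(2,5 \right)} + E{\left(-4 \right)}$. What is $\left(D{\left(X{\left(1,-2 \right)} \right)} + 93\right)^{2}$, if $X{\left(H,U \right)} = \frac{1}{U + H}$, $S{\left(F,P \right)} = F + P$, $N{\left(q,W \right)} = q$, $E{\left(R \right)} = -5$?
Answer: $\frac{75625}{9} \approx 8402.8$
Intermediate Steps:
$J = -3$ ($J = 2 - 5 = -3$)
$X{\left(H,U \right)} = \frac{1}{H + U}$
$D{\left(n \right)} = - \frac{4}{3}$ ($D{\left(n \right)} = - \frac{4}{3} + \frac{\left(-3 + 6\right) - 3}{3} = - \frac{4}{3} + \frac{3 - 3}{3} = - \frac{4}{3} + \frac{1}{3} \cdot 0 = - \frac{4}{3} + 0 = - \frac{4}{3}$)
$\left(D{\left(X{\left(1,-2 \right)} \right)} + 93\right)^{2} = \left(- \frac{4}{3} + 93\right)^{2} = \left(\frac{275}{3}\right)^{2} = \frac{75625}{9}$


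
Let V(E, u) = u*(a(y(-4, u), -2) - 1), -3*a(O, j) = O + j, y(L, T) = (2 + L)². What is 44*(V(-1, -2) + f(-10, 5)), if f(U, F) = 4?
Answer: 968/3 ≈ 322.67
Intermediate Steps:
a(O, j) = -O/3 - j/3 (a(O, j) = -(O + j)/3 = -O/3 - j/3)
V(E, u) = -5*u/3 (V(E, u) = u*((-(2 - 4)²/3 - ⅓*(-2)) - 1) = u*((-⅓*(-2)² + ⅔) - 1) = u*((-⅓*4 + ⅔) - 1) = u*((-4/3 + ⅔) - 1) = u*(-⅔ - 1) = u*(-5/3) = -5*u/3)
44*(V(-1, -2) + f(-10, 5)) = 44*(-5/3*(-2) + 4) = 44*(10/3 + 4) = 44*(22/3) = 968/3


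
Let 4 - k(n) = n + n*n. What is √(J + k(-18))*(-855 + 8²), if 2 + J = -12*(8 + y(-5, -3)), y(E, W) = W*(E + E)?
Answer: -1582*I*√190 ≈ -21806.0*I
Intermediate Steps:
y(E, W) = 2*E*W (y(E, W) = W*(2*E) = 2*E*W)
k(n) = 4 - n - n² (k(n) = 4 - (n + n*n) = 4 - (n + n²) = 4 + (-n - n²) = 4 - n - n²)
J = -458 (J = -2 - 12*(8 + 2*(-5)*(-3)) = -2 - 12*(8 + 30) = -2 - 12*38 = -2 - 456 = -458)
√(J + k(-18))*(-855 + 8²) = √(-458 + (4 - 1*(-18) - 1*(-18)²))*(-855 + 8²) = √(-458 + (4 + 18 - 1*324))*(-855 + 64) = √(-458 + (4 + 18 - 324))*(-791) = √(-458 - 302)*(-791) = √(-760)*(-791) = (2*I*√190)*(-791) = -1582*I*√190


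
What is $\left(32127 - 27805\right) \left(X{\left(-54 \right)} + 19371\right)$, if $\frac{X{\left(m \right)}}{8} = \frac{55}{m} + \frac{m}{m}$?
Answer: $\frac{2260462186}{27} \approx 8.3721 \cdot 10^{7}$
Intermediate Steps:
$X{\left(m \right)} = 8 + \frac{440}{m}$ ($X{\left(m \right)} = 8 \left(\frac{55}{m} + \frac{m}{m}\right) = 8 \left(\frac{55}{m} + 1\right) = 8 \left(1 + \frac{55}{m}\right) = 8 + \frac{440}{m}$)
$\left(32127 - 27805\right) \left(X{\left(-54 \right)} + 19371\right) = \left(32127 - 27805\right) \left(\left(8 + \frac{440}{-54}\right) + 19371\right) = 4322 \left(\left(8 + 440 \left(- \frac{1}{54}\right)\right) + 19371\right) = 4322 \left(\left(8 - \frac{220}{27}\right) + 19371\right) = 4322 \left(- \frac{4}{27} + 19371\right) = 4322 \cdot \frac{523013}{27} = \frac{2260462186}{27}$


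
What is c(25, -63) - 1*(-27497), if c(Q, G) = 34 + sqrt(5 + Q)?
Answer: 27531 + sqrt(30) ≈ 27536.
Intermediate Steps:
c(25, -63) - 1*(-27497) = (34 + sqrt(5 + 25)) - 1*(-27497) = (34 + sqrt(30)) + 27497 = 27531 + sqrt(30)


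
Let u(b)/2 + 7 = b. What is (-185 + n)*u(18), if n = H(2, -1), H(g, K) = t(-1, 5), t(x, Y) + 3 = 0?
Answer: -4136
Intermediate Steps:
t(x, Y) = -3 (t(x, Y) = -3 + 0 = -3)
H(g, K) = -3
u(b) = -14 + 2*b
n = -3
(-185 + n)*u(18) = (-185 - 3)*(-14 + 2*18) = -188*(-14 + 36) = -188*22 = -4136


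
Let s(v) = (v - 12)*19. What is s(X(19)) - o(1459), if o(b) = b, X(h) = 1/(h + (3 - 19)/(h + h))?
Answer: -595150/353 ≈ -1686.0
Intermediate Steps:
X(h) = 1/(h - 8/h) (X(h) = 1/(h - 16*1/(2*h)) = 1/(h - 8/h))
s(v) = -228 + 19*v (s(v) = (-12 + v)*19 = -228 + 19*v)
s(X(19)) - o(1459) = (-228 + 19*(19/(-8 + 19**2))) - 1*1459 = (-228 + 19*(19/(-8 + 361))) - 1459 = (-228 + 19*(19/353)) - 1459 = (-228 + 361/353) - 1459 = -80123/353 - 1459 = -595150/353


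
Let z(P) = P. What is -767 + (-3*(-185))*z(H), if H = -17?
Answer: -10202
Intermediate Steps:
-767 + (-3*(-185))*z(H) = -767 - 3*(-185)*(-17) = -767 + 555*(-17) = -767 - 9435 = -10202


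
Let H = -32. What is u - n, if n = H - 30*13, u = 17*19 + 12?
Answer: 757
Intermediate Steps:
u = 335 (u = 323 + 12 = 335)
n = -422 (n = -32 - 30*13 = -32 - 390 = -422)
u - n = 335 - 1*(-422) = 335 + 422 = 757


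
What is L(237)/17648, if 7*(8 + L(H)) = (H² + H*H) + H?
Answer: 112519/123536 ≈ 0.91082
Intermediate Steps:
L(H) = -8 + H/7 + 2*H²/7 (L(H) = -8 + ((H² + H*H) + H)/7 = -8 + ((H² + H²) + H)/7 = -8 + (2*H² + H)/7 = -8 + (H + 2*H²)/7 = -8 + (H/7 + 2*H²/7) = -8 + H/7 + 2*H²/7)
L(237)/17648 = (-8 + (⅐)*237 + (2/7)*237²)/17648 = (-8 + 237/7 + (2/7)*56169)*(1/17648) = (-8 + 237/7 + 112338/7)*(1/17648) = (112519/7)*(1/17648) = 112519/123536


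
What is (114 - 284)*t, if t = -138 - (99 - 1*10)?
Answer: 38590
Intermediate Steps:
t = -227 (t = -138 - (99 - 10) = -138 - 1*89 = -138 - 89 = -227)
(114 - 284)*t = (114 - 284)*(-227) = -170*(-227) = 38590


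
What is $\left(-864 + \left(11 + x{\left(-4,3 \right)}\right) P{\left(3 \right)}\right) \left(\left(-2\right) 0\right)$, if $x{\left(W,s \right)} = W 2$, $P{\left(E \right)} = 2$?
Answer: $0$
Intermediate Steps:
$x{\left(W,s \right)} = 2 W$
$\left(-864 + \left(11 + x{\left(-4,3 \right)}\right) P{\left(3 \right)}\right) \left(\left(-2\right) 0\right) = \left(-864 + \left(11 + 2 \left(-4\right)\right) 2\right) \left(\left(-2\right) 0\right) = \left(-864 + \left(11 - 8\right) 2\right) 0 = \left(-864 + 3 \cdot 2\right) 0 = \left(-864 + 6\right) 0 = \left(-858\right) 0 = 0$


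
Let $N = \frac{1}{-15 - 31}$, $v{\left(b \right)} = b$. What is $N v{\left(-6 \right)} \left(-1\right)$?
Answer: $- \frac{3}{23} \approx -0.13043$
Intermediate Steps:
$N = - \frac{1}{46}$ ($N = \frac{1}{-46} = - \frac{1}{46} \approx -0.021739$)
$N v{\left(-6 \right)} \left(-1\right) = \left(- \frac{1}{46}\right) \left(-6\right) \left(-1\right) = \frac{3}{23} \left(-1\right) = - \frac{3}{23}$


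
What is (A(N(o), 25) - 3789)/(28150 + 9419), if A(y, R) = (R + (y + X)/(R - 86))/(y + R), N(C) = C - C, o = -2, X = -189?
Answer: -5776511/57292725 ≈ -0.10082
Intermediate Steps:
N(C) = 0
A(y, R) = (R + (-189 + y)/(-86 + R))/(R + y) (A(y, R) = (R + (y - 189)/(R - 86))/(y + R) = (R + (-189 + y)/(-86 + R))/(R + y))
(A(N(o), 25) - 3789)/(28150 + 9419) = ((-189 + 0 + 25**2 - 86*25)/(25**2 - 86*25 - 86*0 + 25*0) - 3789)/(28150 + 9419) = ((-189 + 0 + 625 - 2150)/(625 - 2150 + 0 + 0) - 3789)/37569 = (-1714/(-1525) - 3789)*(1/37569) = (-1/1525*(-1714) - 3789)*(1/37569) = (1714/1525 - 3789)*(1/37569) = -5776511/1525*1/37569 = -5776511/57292725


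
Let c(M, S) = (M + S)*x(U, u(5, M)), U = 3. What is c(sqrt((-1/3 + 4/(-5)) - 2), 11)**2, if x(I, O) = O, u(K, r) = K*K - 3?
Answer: 855712/15 + 10648*I*sqrt(705)/15 ≈ 57047.0 + 18848.0*I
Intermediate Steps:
u(K, r) = -3 + K**2 (u(K, r) = K**2 - 3 = -3 + K**2)
c(M, S) = 22*M + 22*S (c(M, S) = (M + S)*(-3 + 5**2) = (M + S)*(-3 + 25) = (M + S)*22 = 22*M + 22*S)
c(sqrt((-1/3 + 4/(-5)) - 2), 11)**2 = (22*sqrt((-1/3 + 4/(-5)) - 2) + 22*11)**2 = (22*sqrt((-1*1/3 + 4*(-1/5)) - 2) + 242)**2 = (22*sqrt((-1/3 - 4/5) - 2) + 242)**2 = (22*sqrt(-17/15 - 2) + 242)**2 = (22*sqrt(-47/15) + 242)**2 = (22*(I*sqrt(705)/15) + 242)**2 = (22*I*sqrt(705)/15 + 242)**2 = (242 + 22*I*sqrt(705)/15)**2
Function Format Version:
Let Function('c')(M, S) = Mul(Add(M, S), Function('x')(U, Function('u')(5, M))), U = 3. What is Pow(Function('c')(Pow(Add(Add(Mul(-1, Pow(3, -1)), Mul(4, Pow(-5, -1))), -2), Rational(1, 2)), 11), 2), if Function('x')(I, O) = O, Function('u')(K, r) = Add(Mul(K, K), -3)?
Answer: Add(Rational(855712, 15), Mul(Rational(10648, 15), I, Pow(705, Rational(1, 2)))) ≈ Add(57047., Mul(18848., I))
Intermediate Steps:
Function('u')(K, r) = Add(-3, Pow(K, 2)) (Function('u')(K, r) = Add(Pow(K, 2), -3) = Add(-3, Pow(K, 2)))
Function('c')(M, S) = Add(Mul(22, M), Mul(22, S)) (Function('c')(M, S) = Mul(Add(M, S), Add(-3, Pow(5, 2))) = Mul(Add(M, S), Add(-3, 25)) = Mul(Add(M, S), 22) = Add(Mul(22, M), Mul(22, S)))
Pow(Function('c')(Pow(Add(Add(Mul(-1, Pow(3, -1)), Mul(4, Pow(-5, -1))), -2), Rational(1, 2)), 11), 2) = Pow(Add(Mul(22, Pow(Add(Add(Mul(-1, Pow(3, -1)), Mul(4, Pow(-5, -1))), -2), Rational(1, 2))), Mul(22, 11)), 2) = Pow(Add(Mul(22, Pow(Add(Add(Mul(-1, Rational(1, 3)), Mul(4, Rational(-1, 5))), -2), Rational(1, 2))), 242), 2) = Pow(Add(Mul(22, Pow(Add(Add(Rational(-1, 3), Rational(-4, 5)), -2), Rational(1, 2))), 242), 2) = Pow(Add(Mul(22, Pow(Add(Rational(-17, 15), -2), Rational(1, 2))), 242), 2) = Pow(Add(Mul(22, Pow(Rational(-47, 15), Rational(1, 2))), 242), 2) = Pow(Add(Mul(22, Mul(Rational(1, 15), I, Pow(705, Rational(1, 2)))), 242), 2) = Pow(Add(Mul(Rational(22, 15), I, Pow(705, Rational(1, 2))), 242), 2) = Pow(Add(242, Mul(Rational(22, 15), I, Pow(705, Rational(1, 2)))), 2)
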